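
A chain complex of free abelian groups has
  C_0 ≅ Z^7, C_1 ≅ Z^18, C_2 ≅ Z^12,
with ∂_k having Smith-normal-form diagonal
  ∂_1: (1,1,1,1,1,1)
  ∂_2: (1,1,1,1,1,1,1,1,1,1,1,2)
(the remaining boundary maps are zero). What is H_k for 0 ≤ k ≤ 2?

H_0 ≅ Z,  H_1 ≅ Z/2Z,  H_2 = 0.

H_0: b_0 = 7 − 0 − 6 = 1; torsion from ∂_1 factors > 1: none. So H_0 ≅ Z.
H_1: b_1 = 18 − 6 − 12 = 0; torsion from ∂_2 factors > 1: [2]. So H_1 ≅ Z/2Z.
H_2: b_2 = 12 − 12 − 0 = 0; torsion from ∂_3 factors > 1: none. So H_2 ≅ 0.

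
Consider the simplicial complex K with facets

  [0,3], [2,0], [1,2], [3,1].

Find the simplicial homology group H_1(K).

We work with the vertex ordering 0 < 1 < 2 < 3. The simplices of K, each written with vertices in increasing order, are:

  0-simplices (4): [0], [1], [2], [3]
  1-simplices (4): [0,2], [0,3], [1,2], [1,3]

so the chain groups are C_0 ≅ Z^4, C_1 ≅ Z^4.

The boundary map ∂_1: C_1 → C_0 maps an edge to its endpoints' difference, ∂[p,q] = q − p.
The 4×4 boundary matrix has rank 3 and Smith normal form diag(1,1,1).

Reading off H_k = ker ∂_k / im ∂_{k+1}:

  H_1: rank ker ∂_1 − rank ∂_2 = (4 − 3) − 0 = 1, and there is no ∂_2, so H_1 = Z.

H_1 ≅ Z.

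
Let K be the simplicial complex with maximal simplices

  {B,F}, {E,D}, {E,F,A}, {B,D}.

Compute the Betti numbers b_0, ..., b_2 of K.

b_0 = 1, b_1 = 1, b_2 = 0.

Order the vertices as A < B < D < E < F. Listing each simplex with vertices in this order, K has dimension 2 with simplices:

  0-simplices (5): A, B, D, E, F
  1-simplices (6): AE, AF, BD, BF, DE, EF
  2-simplices (1): AEF

so the chain groups are C_0 ≅ Z^5, C_1 ≅ Z^6, C_2 ≅ Z^1.

∂_1: C_1 → C_0 is given by ∂[p,q] = [q] − [p]. For instance
  ∂AE = E − A.
This gives a 5×6 integer matrix of rank 4; reducing to Smith normal form yields diagonal entries (1,1,1,1).

Boundary ∂_2: C_2 → C_1 sends each 2-simplex [p,q,r] to [q,r] − [p,r] + [p,q]. For instance
  ∂AEF = EF − AF + AE.
The resulting 6×1 matrix has rank 1, and its Smith normal form has invariant factors (1).

From H_k ≅ ker(∂_k) / im(∂_{k+1}) we obtain:

  H_0: rank C_0 − rank ∂_1 = 5 − 4 = 1, and the invariant factors of ∂_1 are all 1, so H_0 = Z.
  H_1: rank ker ∂_1 − rank ∂_2 = (6 − 4) − 1 = 1, and the invariant factors of ∂_2 are all 1, so H_1 = Z.
  H_2: rank ker ∂_2 − rank ∂_3 = (1 − 1) − 0 = 0, and there is no ∂_3, so H_2 = 0.

Hence the Betti numbers are b_0 = 1, b_1 = 1, b_2 = 0.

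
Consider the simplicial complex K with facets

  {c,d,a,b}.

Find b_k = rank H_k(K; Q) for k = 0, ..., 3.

b_0 = 1, b_1 = 0, b_2 = 0, b_3 = 0.

Order the vertices as a < b < c < d. Listing each simplex with vertices in this order, K has dimension 3 with simplices:

  0-simplices (4): a, b, c, d
  1-simplices (6): ab, ac, ad, bc, bd, cd
  2-simplices (4): abc, abd, acd, bcd
  3-simplices (1): abcd

giving chain groups C_0 ≅ Z^4, C_1 ≅ Z^6, C_2 ≅ Z^4, C_3 ≅ Z^1.

Boundary ∂_1: C_1 → C_0 maps an edge to its endpoints' difference, ∂[p,q] = q − p. For instance
  ∂bd = d − b.
This gives a 4×6 integer matrix of rank 3; reducing to Smith normal form yields diagonal entries (1,1,1).

The boundary map ∂_2: C_2 → C_1 sends each 2-simplex [p,q,r] to [q,r] − [p,r] + [p,q]. For instance
  ∂abd = bd − ad + ab,
  ∂acd = cd − ad + ac.
As a 6×4 matrix over Z this has rank 3, with invariant factors (1,1,1).

The boundary map ∂_3: C_3 → C_2 sends each 3-simplex σ to the alternating sum Σ_i (−1)^i (σ with its i-th vertex removed). For instance
  ∂abcd = bcd − acd + abd − abc.
The 4×1 boundary matrix has rank 1 and Smith normal form diag(1).

From H_k ≅ ker(∂_k) / im(∂_{k+1}) we obtain:

  H_0: rank C_0 − rank ∂_1 = 4 − 3 = 1, and the invariant factors of ∂_1 are all 1, so H_0 = Z.
  H_1: rank ker ∂_1 − rank ∂_2 = (6 − 3) − 3 = 0, and the invariant factors of ∂_2 are all 1, so H_1 = 0.
  H_2: rank ker ∂_2 − rank ∂_3 = (4 − 3) − 1 = 0, and the invariant factors of ∂_3 are all 1, so H_2 = 0.
  H_3: rank ker ∂_3 − rank ∂_4 = (1 − 1) − 0 = 0, and there is no ∂_4, so H_3 = 0.

Hence the Betti numbers are b_0 = 1, b_1 = 0, b_2 = 0, b_3 = 0.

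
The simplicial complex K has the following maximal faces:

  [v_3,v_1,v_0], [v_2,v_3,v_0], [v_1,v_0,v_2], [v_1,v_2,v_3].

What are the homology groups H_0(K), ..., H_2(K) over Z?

H_0 ≅ Z,  H_1 = 0,  H_2 ≅ Z.

Order the vertices as v_0 < v_1 < v_2 < v_3. Listing each simplex with vertices in this order, K has dimension 2 with simplices:

  0-simplices (4): [v_0], [v_1], [v_2], [v_3]
  1-simplices (6): [v_0,v_1], [v_0,v_2], [v_0,v_3], [v_1,v_2], [v_1,v_3], [v_2,v_3]
  2-simplices (4): [v_0,v_1,v_2], [v_0,v_1,v_3], [v_0,v_2,v_3], [v_1,v_2,v_3]

so the chain groups are C_0 ≅ Z^4, C_1 ≅ Z^6, C_2 ≅ Z^4.

Boundary ∂_1: C_1 → C_0 maps an edge to its endpoints' difference, ∂[p,q] = q − p.
The resulting 4×6 matrix has rank 3, and its Smith normal form has invariant factors (1,1,1).

The boundary map ∂_2: C_2 → C_1 sends each 2-simplex [p,q,r] to [q,r] − [p,r] + [p,q]. For instance
  ∂[v_0,v_1,v_2] = [v_1,v_2] − [v_0,v_2] + [v_0,v_1],
  ∂[v_0,v_2,v_3] = [v_2,v_3] − [v_0,v_3] + [v_0,v_2].
The 6×4 boundary matrix has rank 3 and Smith normal form diag(1,1,1).

Reading off H_k = ker ∂_k / im ∂_{k+1}:

  H_0: rank C_0 − rank ∂_1 = 4 − 3 = 1, and the invariant factors of ∂_1 are all 1, so H_0 ≅ Z.
  H_1: rank ker ∂_1 − rank ∂_2 = (6 − 3) − 3 = 0, and the invariant factors of ∂_2 are all 1, so H_1 ≅ 0.
  H_2: rank ker ∂_2 − rank ∂_3 = (4 − 3) − 0 = 1, and there is no ∂_3, so H_2 ≅ Z.

(K is a triangulation of the 2-sphere S^2.)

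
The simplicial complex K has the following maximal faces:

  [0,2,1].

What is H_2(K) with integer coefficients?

H_2 ≅ 0.

We work with the vertex ordering 0 < 1 < 2. The simplices of K, each written with vertices in increasing order, are:

  0-simplices (3): [0], [1], [2]
  1-simplices (3): [0,1], [0,2], [1,2]
  2-simplices (1): [0,1,2]

so the chain groups are C_0 ≅ Z^3, C_1 ≅ Z^3, C_2 ≅ Z^1.

∂_1: C_1 → C_0 is given by ∂[p,q] = [q] − [p]. For instance
  ∂[0,2] = [2] − [0].
The 3×3 boundary matrix has rank 2 and Smith normal form diag(1,1).

The boundary map ∂_2: C_2 → C_1 sends each 2-simplex [p,q,r] to [q,r] − [p,r] + [p,q]. For instance
  ∂[0,1,2] = [1,2] − [0,2] + [0,1].
The 3×1 boundary matrix has rank 1 and Smith normal form diag(1).

Computing H_k = (kernel of ∂_k) / (image of ∂_{k+1}):

  H_2: rank ker ∂_2 − rank ∂_3 = (1 − 1) − 0 = 0, and there is no ∂_3, so H_2 ≅ 0.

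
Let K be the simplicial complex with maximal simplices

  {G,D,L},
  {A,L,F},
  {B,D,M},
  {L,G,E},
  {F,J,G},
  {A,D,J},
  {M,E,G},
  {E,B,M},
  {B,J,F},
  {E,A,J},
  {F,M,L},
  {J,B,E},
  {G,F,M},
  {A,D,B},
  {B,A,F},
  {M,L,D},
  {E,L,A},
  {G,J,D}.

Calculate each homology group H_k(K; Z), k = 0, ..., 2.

H_0 = Z,  H_1 = Z ⊕ Z/2,  H_2 = 0.

Take the total order A < B < D < E < F < G < J < L < M on the vertex set. Then K (dimension 2) consists of the simplices:

  0-simplices (9): A, B, D, E, F, G, J, L, M
  1-simplices (27): AB, AD, AE, AF, AJ, AL, BD, BE, BF, BJ, BM, DG, DJ, DL, DM, EG, EJ, EL, EM, FG, FJ, FL, FM, GJ, GL, GM, LM
  2-simplices (18): ABD, ABF, ADJ, AEJ, AEL, AFL, BDM, BEJ, BEM, BFJ, DGJ, DGL, DLM, EGL, EGM, FGJ, FGM, FLM

so the chain groups are C_0 ≅ Z^9, C_1 ≅ Z^27, C_2 ≅ Z^18.

The boundary map ∂_1: C_1 → C_0 is given by ∂[p,q] = [q] − [p]. For instance
  ∂BF = F − B.
The resulting 9×27 matrix has rank 8, and its Smith normal form has invariant factors (1,1,1,1,1,1,1,1).

∂_2: C_2 → C_1 maps a triangle to the signed sum of its edges. For instance
  ∂ADJ = DJ − AJ + AD,
  ∂BEJ = EJ − BJ + BE.
The resulting 27×18 matrix has rank 18, and its Smith normal form has invariant factors (1,1,1,1,1,1,1,1,1,1,1,1,1,1,1,1,1,2).

From H_k ≅ ker(∂_k) / im(∂_{k+1}) we obtain:

  H_0: rank C_0 − rank ∂_1 = 9 − 8 = 1, and the invariant factors of ∂_1 are all 1, so H_0 ≅ Z.
  H_1: rank ker ∂_1 − rank ∂_2 = (27 − 8) − 18 = 1, and ∂_2 has invariant factor 2 > 1, so H_1 ≅ Z ⊕ Z/2.
  H_2: rank ker ∂_2 − rank ∂_3 = (18 − 18) − 0 = 0, and there is no ∂_3, so H_2 ≅ 0.

As a check, the Euler characteristic is 9 − 27 + 18 = 0, which agrees with 1 − 1 + 0 = 0.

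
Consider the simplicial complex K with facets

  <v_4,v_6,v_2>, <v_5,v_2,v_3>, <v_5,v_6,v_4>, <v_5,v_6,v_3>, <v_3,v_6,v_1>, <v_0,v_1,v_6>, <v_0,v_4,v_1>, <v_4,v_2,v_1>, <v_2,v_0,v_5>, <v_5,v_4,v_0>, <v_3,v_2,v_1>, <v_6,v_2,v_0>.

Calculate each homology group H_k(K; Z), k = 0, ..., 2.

H_0 ≅ Z,  H_1 ≅ Z/2,  H_2 = 0.

Fix the vertex order v_0 < v_1 < v_2 < v_3 < v_4 < v_5 < v_6 and write every simplex with vertices in increasing order. Then dim K = 2 and the simplices of K are:

  0-simplices (7): [v_0], [v_1], [v_2], [v_3], [v_4], [v_5], [v_6]
  1-simplices (18): (18 of them)
  2-simplices (12): (12 of them)

giving chain groups C_0 ≅ Z^7, C_1 ≅ Z^18, C_2 ≅ Z^12.

The boundary map ∂_1: C_1 → C_0 sends each edge [p,q] (with p < q) to q − p. For instance
  ∂[v_3,v_6] = [v_6] − [v_3].
The 7×18 boundary matrix has rank 6 and Smith normal form diag(1,1,1,1,1,1).

The boundary map ∂_2: C_2 → C_1 maps a triangle to the signed sum of its edges. For instance
  ∂[v_1,v_3,v_6] = [v_3,v_6] − [v_1,v_6] + [v_1,v_3],
  ∂[v_3,v_5,v_6] = [v_5,v_6] − [v_3,v_6] + [v_3,v_5].
The 18×12 boundary matrix has rank 12 and Smith normal form diag(1,1,1,1,1,1,1,1,1,1,1,2).

Now H_k = ker ∂_k / im ∂_{k+1}, so:

  H_0: rank C_0 − rank ∂_1 = 7 − 6 = 1, and the invariant factors of ∂_1 are all 1, so H_0 = Z.
  H_1: rank ker ∂_1 − rank ∂_2 = (18 − 6) − 12 = 0, and ∂_2 has invariant factor 2 > 1, so H_1 = Z/2.
  H_2: rank ker ∂_2 − rank ∂_3 = (12 − 12) − 0 = 0, and there is no ∂_3, so H_2 = 0.

As a check, the Euler characteristic is 7 − 18 + 12 = 1, which agrees with 1 − 0 + 0 = 1.
(K is a triangulation of the real projective plane RP^2.)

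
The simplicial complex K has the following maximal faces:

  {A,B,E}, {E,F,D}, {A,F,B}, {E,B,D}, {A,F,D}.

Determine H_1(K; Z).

We work with the vertex ordering A < B < D < E < F. The simplices of K, each written with vertices in increasing order, are:

  0-simplices (5): A, B, D, E, F
  1-simplices (10): AB, AD, AE, AF, BD, BE, BF, DE, DF, EF
  2-simplices (5): ABE, ABF, ADF, BDE, DEF

so the chain groups are C_0 ≅ Z^5, C_1 ≅ Z^10, C_2 ≅ Z^5.

The boundary map ∂_1: C_1 → C_0 sends each edge [p,q] (with p < q) to q − p. For instance
  ∂BD = D − B.
This gives a 5×10 integer matrix of rank 4; reducing to Smith normal form yields diagonal entries (1,1,1,1).

∂_2: C_2 → C_1 maps a triangle to the signed sum of its edges. For instance
  ∂DEF = EF − DF + DE,
  ∂ABF = BF − AF + AB.
The resulting 10×5 matrix has rank 5, and its Smith normal form has invariant factors (1,1,1,1,1).

Reading off H_k = ker ∂_k / im ∂_{k+1}:

  H_1: rank ker ∂_1 − rank ∂_2 = (10 − 4) − 5 = 1, and the invariant factors of ∂_2 are all 1, so H_1 ≅ Z.

(K is a triangulation of the Möbius band.)

H_1 ≅ Z.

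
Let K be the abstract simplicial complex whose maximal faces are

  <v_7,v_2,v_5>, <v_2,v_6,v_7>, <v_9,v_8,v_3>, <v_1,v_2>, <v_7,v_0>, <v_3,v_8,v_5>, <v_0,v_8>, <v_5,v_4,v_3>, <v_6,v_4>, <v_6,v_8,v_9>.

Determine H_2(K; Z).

Fix the vertex order v_0 < v_1 < v_2 < v_3 < v_4 < v_5 < v_6 < v_7 < v_8 < v_9 and write every simplex with vertices in increasing order. Then dim K = 2 and the simplices of K are:

  0-simplices (10): [v_0], [v_1], [v_2], [v_3], [v_4], [v_5], [v_6], [v_7], [v_8], [v_9]
  1-simplices (18): (18 of them)
  2-simplices (6): [v_2,v_5,v_7], [v_2,v_6,v_7], [v_3,v_4,v_5], [v_3,v_5,v_8], [v_3,v_8,v_9], [v_6,v_8,v_9]

giving chain groups C_0 ≅ Z^10, C_1 ≅ Z^18, C_2 ≅ Z^6.

The boundary map ∂_1: C_1 → C_0 sends each edge [p,q] (with p < q) to q − p.
This gives a 10×18 integer matrix of rank 9; reducing to Smith normal form yields diagonal entries (1,1,1,1,1,1,1,1,1).

The boundary map ∂_2: C_2 → C_1 acts by ∂[p,q,r] = [q,r] − [p,r] + [p,q]. For instance
  ∂[v_3,v_4,v_5] = [v_4,v_5] − [v_3,v_5] + [v_3,v_4],
  ∂[v_3,v_5,v_8] = [v_5,v_8] − [v_3,v_8] + [v_3,v_5].
As a 18×6 matrix over Z this has rank 6, with invariant factors (1,1,1,1,1,1).

From H_k ≅ ker(∂_k) / im(∂_{k+1}) we obtain:

  H_2: rank ker ∂_2 − rank ∂_3 = (6 − 6) − 0 = 0, and there is no ∂_3, so H_2 = 0.

H_2 ≅ 0.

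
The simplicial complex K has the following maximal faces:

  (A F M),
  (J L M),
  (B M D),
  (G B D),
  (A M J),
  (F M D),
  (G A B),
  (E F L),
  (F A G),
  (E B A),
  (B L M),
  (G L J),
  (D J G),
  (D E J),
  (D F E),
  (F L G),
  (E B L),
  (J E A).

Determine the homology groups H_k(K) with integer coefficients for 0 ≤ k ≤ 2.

Fix the vertex order A < B < D < E < F < G < J < L < M and write every simplex with vertices in increasing order. Then dim K = 2 and the simplices of K are:

  0-simplices (9): A, B, D, E, F, G, J, L, M
  1-simplices (27): AB, AE, AF, AG, AJ, AM, BD, BE, BG, BL, BM, DE, DF, DG, DJ, DM, EF, EJ, EL, FG, FL, FM, GJ, GL, JL, JM, LM
  2-simplices (18): ABE, ABG, AEJ, AFG, AFM, AJM, BDG, BDM, BEL, BLM, DEF, DEJ, DFM, DGJ, EFL, FGL, GJL, JLM

so the chain groups are C_0 ≅ Z^9, C_1 ≅ Z^27, C_2 ≅ Z^18.

The boundary map ∂_1: C_1 → C_0 sends each edge [p,q] (with p < q) to q − p.
The resulting 9×27 matrix has rank 8, and its Smith normal form has invariant factors (1,1,1,1,1,1,1,1).

Boundary ∂_2: C_2 → C_1 maps a triangle to the signed sum of its edges. For instance
  ∂EFL = FL − EL + EF,
  ∂ABE = BE − AE + AB.
As a 27×18 matrix over Z this has rank 17, with invariant factors (1,1,1,1,1,1,1,1,1,1,1,1,1,1,1,1,1).

Reading off H_k = ker ∂_k / im ∂_{k+1}:

  H_0: rank C_0 − rank ∂_1 = 9 − 8 = 1, and the invariant factors of ∂_1 are all 1, so H_0 = Z.
  H_1: rank ker ∂_1 − rank ∂_2 = (27 − 8) − 17 = 2, and the invariant factors of ∂_2 are all 1, so H_1 = Z^2.
  H_2: rank ker ∂_2 − rank ∂_3 = (18 − 17) − 0 = 1, and there is no ∂_3, so H_2 = Z.

As a check, the Euler characteristic is 9 − 27 + 18 = 0, which agrees with 1 − 2 + 1 = 0.
(K is a triangulation of the torus T^2.)

H_0 = Z,  H_1 = Z^2,  H_2 = Z.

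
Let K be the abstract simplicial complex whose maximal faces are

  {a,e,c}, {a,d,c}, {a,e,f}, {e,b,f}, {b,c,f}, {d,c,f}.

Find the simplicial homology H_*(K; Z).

Take the total order a < b < c < d < e < f on the vertex set. Then K (dimension 2) consists of the simplices:

  0-simplices (6): a, b, c, d, e, f
  1-simplices (12): ac, ad, ae, af, bc, be, bf, cd, ce, cf, df, ef
  2-simplices (6): acd, ace, aef, bcf, bef, cdf

Hence C_0 ≅ Z^6, C_1 ≅ Z^12, C_2 ≅ Z^6.

∂_1: C_1 → C_0 sends each edge [p,q] (with p < q) to q − p. For instance
  ∂ae = e − a.
The 6×12 boundary matrix has rank 5 and Smith normal form diag(1,1,1,1,1).

The boundary map ∂_2: C_2 → C_1 acts by ∂[p,q,r] = [q,r] − [p,r] + [p,q]. For instance
  ∂cdf = df − cf + cd,
  ∂bef = ef − bf + be.
This gives a 12×6 integer matrix of rank 6; reducing to Smith normal form yields diagonal entries (1,1,1,1,1,1).

From H_k ≅ ker(∂_k) / im(∂_{k+1}) we obtain:

  H_0: rank C_0 − rank ∂_1 = 6 − 5 = 1, and the invariant factors of ∂_1 are all 1, so H_0 ≅ Z.
  H_1: rank ker ∂_1 − rank ∂_2 = (12 − 5) − 6 = 1, and the invariant factors of ∂_2 are all 1, so H_1 ≅ Z.
  H_2: rank ker ∂_2 − rank ∂_3 = (6 − 6) − 0 = 0, and there is no ∂_3, so H_2 ≅ 0.

As a check, the Euler characteristic is 6 − 12 + 6 = 0, which agrees with 1 − 1 + 0 = 0.
(K is a triangulation of the cylinder S^1 x I.)

H_0 ≅ Z,  H_1 ≅ Z,  H_2 = 0.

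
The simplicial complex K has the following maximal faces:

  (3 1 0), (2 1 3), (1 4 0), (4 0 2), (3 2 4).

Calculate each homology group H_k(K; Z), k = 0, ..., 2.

H_0 ≅ Z,  H_1 ≅ Z,  H_2 = 0.

Order the vertices as 0 < 1 < 2 < 3 < 4. Listing each simplex with vertices in this order, K has dimension 2 with simplices:

  0-simplices (5): [0], [1], [2], [3], [4]
  1-simplices (10): [0,1], [0,2], [0,3], [0,4], [1,2], [1,3], [1,4], [2,3], [2,4], [3,4]
  2-simplices (5): [0,1,3], [0,1,4], [0,2,4], [1,2,3], [2,3,4]

Hence C_0 ≅ Z^5, C_1 ≅ Z^10, C_2 ≅ Z^5.

Boundary ∂_1: C_1 → C_0 is given by ∂[p,q] = [q] − [p]. For instance
  ∂[2,4] = [4] − [2].
This gives a 5×10 integer matrix of rank 4; reducing to Smith normal form yields diagonal entries (1,1,1,1).

∂_2: C_2 → C_1 maps a triangle to the signed sum of its edges. For instance
  ∂[0,1,3] = [1,3] − [0,3] + [0,1],
  ∂[0,1,4] = [1,4] − [0,4] + [0,1].
As a 10×5 matrix over Z this has rank 5, with invariant factors (1,1,1,1,1).

From H_k ≅ ker(∂_k) / im(∂_{k+1}) we obtain:

  H_0: rank C_0 − rank ∂_1 = 5 − 4 = 1, and the invariant factors of ∂_1 are all 1, so H_0 ≅ Z.
  H_1: rank ker ∂_1 − rank ∂_2 = (10 − 4) − 5 = 1, and the invariant factors of ∂_2 are all 1, so H_1 ≅ Z.
  H_2: rank ker ∂_2 − rank ∂_3 = (5 − 5) − 0 = 0, and there is no ∂_3, so H_2 ≅ 0.

As a check, the Euler characteristic is 5 − 10 + 5 = 0, which agrees with 1 − 1 + 0 = 0.
(K is a triangulation of the Möbius band.)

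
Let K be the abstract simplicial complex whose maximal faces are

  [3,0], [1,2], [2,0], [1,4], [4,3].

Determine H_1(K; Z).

H_1 ≅ Z.

Order the vertices as 0 < 1 < 2 < 3 < 4. Listing each simplex with vertices in this order, K has dimension 1 with simplices:

  0-simplices (5): [0], [1], [2], [3], [4]
  1-simplices (5): [0,2], [0,3], [1,2], [1,4], [3,4]

Hence C_0 ≅ Z^5, C_1 ≅ Z^5.

The boundary map ∂_1: C_1 → C_0 is given by ∂[p,q] = [q] − [p]. For instance
  ∂[0,2] = [2] − [0].
The resulting 5×5 matrix has rank 4, and its Smith normal form has invariant factors (1,1,1,1).

Reading off H_k = ker ∂_k / im ∂_{k+1}:

  H_1: rank ker ∂_1 − rank ∂_2 = (5 − 4) − 0 = 1, and there is no ∂_2, so H_1 ≅ Z.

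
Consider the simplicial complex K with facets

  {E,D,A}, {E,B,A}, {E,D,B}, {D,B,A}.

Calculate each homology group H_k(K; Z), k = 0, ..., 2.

H_0 = Z,  H_1 = 0,  H_2 = Z.

Take the total order A < B < D < E on the vertex set. Then K (dimension 2) consists of the simplices:

  0-simplices (4): A, B, D, E
  1-simplices (6): AB, AD, AE, BD, BE, DE
  2-simplices (4): ABD, ABE, ADE, BDE

Hence C_0 ≅ Z^4, C_1 ≅ Z^6, C_2 ≅ Z^4.

Boundary ∂_1: C_1 → C_0 is given by ∂[p,q] = [q] − [p]. For instance
  ∂DE = E − D.
The 4×6 boundary matrix has rank 3 and Smith normal form diag(1,1,1).

Boundary ∂_2: C_2 → C_1 maps a triangle to the signed sum of its edges. For instance
  ∂ADE = DE − AE + AD,
  ∂BDE = DE − BE + BD.
This gives a 6×4 integer matrix of rank 3; reducing to Smith normal form yields diagonal entries (1,1,1).

Reading off H_k = ker ∂_k / im ∂_{k+1}:

  H_0: rank C_0 − rank ∂_1 = 4 − 3 = 1, and the invariant factors of ∂_1 are all 1, so H_0 = Z.
  H_1: rank ker ∂_1 − rank ∂_2 = (6 − 3) − 3 = 0, and the invariant factors of ∂_2 are all 1, so H_1 = 0.
  H_2: rank ker ∂_2 − rank ∂_3 = (4 − 3) − 0 = 1, and there is no ∂_3, so H_2 = Z.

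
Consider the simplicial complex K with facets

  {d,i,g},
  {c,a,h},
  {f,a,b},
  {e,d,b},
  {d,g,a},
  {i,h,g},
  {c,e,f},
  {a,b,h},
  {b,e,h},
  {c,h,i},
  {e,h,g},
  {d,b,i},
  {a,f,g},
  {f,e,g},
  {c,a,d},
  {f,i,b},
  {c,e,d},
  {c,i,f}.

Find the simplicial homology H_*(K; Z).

Order the vertices as a < b < c < d < e < f < g < h < i. Listing each simplex with vertices in this order, K has dimension 2 with simplices:

  0-simplices (9): a, b, c, d, e, f, g, h, i
  1-simplices (27): ab, ac, ad, af, ag, ah, bd, be, bf, bh, bi, cd, ce, cf, ch, ci, de, dg, di, ef, eg, eh, fg, fi, gh, gi, hi
  2-simplices (18): abf, abh, acd, ach, adg, afg, bde, bdi, beh, bfi, cde, cef, cfi, chi, dgi, efg, egh, ghi

so the chain groups are C_0 ≅ Z^9, C_1 ≅ Z^27, C_2 ≅ Z^18.

The boundary map ∂_1: C_1 → C_0 sends each edge [p,q] (with p < q) to q − p.
The resulting 9×27 matrix has rank 8, and its Smith normal form has invariant factors (1,1,1,1,1,1,1,1).

Boundary ∂_2: C_2 → C_1 sends each 2-simplex [p,q,r] to [q,r] − [p,r] + [p,q]. For instance
  ∂beh = eh − bh + be,
  ∂cde = de − ce + cd.
This gives a 27×18 integer matrix of rank 17; reducing to Smith normal form yields diagonal entries (1,1,1,1,1,1,1,1,1,1,1,1,1,1,1,1,1).

Now H_k = ker ∂_k / im ∂_{k+1}, so:

  H_0: rank C_0 − rank ∂_1 = 9 − 8 = 1, and the invariant factors of ∂_1 are all 1, so H_0 = Z.
  H_1: rank ker ∂_1 − rank ∂_2 = (27 − 8) − 17 = 2, and the invariant factors of ∂_2 are all 1, so H_1 = Z^2.
  H_2: rank ker ∂_2 − rank ∂_3 = (18 − 17) − 0 = 1, and there is no ∂_3, so H_2 = Z.

H_0 = Z,  H_1 = Z^2,  H_2 = Z.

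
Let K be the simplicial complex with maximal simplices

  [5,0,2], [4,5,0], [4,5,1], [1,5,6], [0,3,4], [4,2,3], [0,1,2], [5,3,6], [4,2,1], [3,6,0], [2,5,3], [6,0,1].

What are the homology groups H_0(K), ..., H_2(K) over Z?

H_0 = Z,  H_1 = Z_2,  H_2 = 0.

Take the total order 0 < 1 < 2 < 3 < 4 < 5 < 6 on the vertex set. Then K (dimension 2) consists of the simplices:

  0-simplices (7): [0], [1], [2], [3], [4], [5], [6]
  1-simplices (18): [0,1], [0,2], [0,3], [0,4], [0,5], [0,6], [1,2], [1,4], [1,5], [1,6], [2,3], [2,4], [2,5], [3,4], [3,5], [3,6], [4,5], [5,6]
  2-simplices (12): [0,1,2], [0,1,6], [0,2,5], [0,3,4], [0,3,6], [0,4,5], [1,2,4], [1,4,5], [1,5,6], [2,3,4], [2,3,5], [3,5,6]

Hence C_0 ≅ Z^7, C_1 ≅ Z^18, C_2 ≅ Z^12.

∂_1: C_1 → C_0 is given by ∂[p,q] = [q] − [p]. For instance
  ∂[0,5] = [5] − [0].
The 7×18 boundary matrix has rank 6 and Smith normal form diag(1,1,1,1,1,1).

Boundary ∂_2: C_2 → C_1 maps a triangle to the signed sum of its edges. For instance
  ∂[1,5,6] = [5,6] − [1,6] + [1,5],
  ∂[0,3,6] = [3,6] − [0,6] + [0,3].
As a 18×12 matrix over Z this has rank 12, with invariant factors (1,1,1,1,1,1,1,1,1,1,1,2).

Reading off H_k = ker ∂_k / im ∂_{k+1}:

  H_0: rank C_0 − rank ∂_1 = 7 − 6 = 1, and the invariant factors of ∂_1 are all 1, so H_0 ≅ Z.
  H_1: rank ker ∂_1 − rank ∂_2 = (18 − 6) − 12 = 0, and ∂_2 has invariant factor 2 > 1, so H_1 ≅ Z_2.
  H_2: rank ker ∂_2 − rank ∂_3 = (12 − 12) − 0 = 0, and there is no ∂_3, so H_2 ≅ 0.

As a check, the Euler characteristic is 7 − 18 + 12 = 1, which agrees with 1 − 0 + 0 = 1.
(K is a triangulation of the real projective plane RP^2.)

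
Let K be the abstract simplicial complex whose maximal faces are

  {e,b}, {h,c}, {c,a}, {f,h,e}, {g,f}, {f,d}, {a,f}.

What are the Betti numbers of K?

Order the vertices as a < b < c < d < e < f < g < h. Listing each simplex with vertices in this order, K has dimension 2 with simplices:

  0-simplices (8): a, b, c, d, e, f, g, h
  1-simplices (9): ac, af, be, ch, df, ef, eh, fg, fh
  2-simplices (1): efh

so the chain groups are C_0 ≅ Z^8, C_1 ≅ Z^9, C_2 ≅ Z^1.

Boundary ∂_1: C_1 → C_0 is given by ∂[p,q] = [q] − [p]. For instance
  ∂ef = f − e.
This gives a 8×9 integer matrix of rank 7; reducing to Smith normal form yields diagonal entries (1,1,1,1,1,1,1).

The boundary map ∂_2: C_2 → C_1 sends each 2-simplex [p,q,r] to [q,r] − [p,r] + [p,q]. For instance
  ∂efh = fh − eh + ef.
The resulting 9×1 matrix has rank 1, and its Smith normal form has invariant factors (1).

From H_k ≅ ker(∂_k) / im(∂_{k+1}) we obtain:

  H_0: rank C_0 − rank ∂_1 = 8 − 7 = 1, and the invariant factors of ∂_1 are all 1, so H_0 ≅ Z.
  H_1: rank ker ∂_1 − rank ∂_2 = (9 − 7) − 1 = 1, and the invariant factors of ∂_2 are all 1, so H_1 ≅ Z.
  H_2: rank ker ∂_2 − rank ∂_3 = (1 − 1) − 0 = 0, and there is no ∂_3, so H_2 ≅ 0.

Hence the Betti numbers are b_0 = 1, b_1 = 1, b_2 = 0.

b_0 = 1, b_1 = 1, b_2 = 0.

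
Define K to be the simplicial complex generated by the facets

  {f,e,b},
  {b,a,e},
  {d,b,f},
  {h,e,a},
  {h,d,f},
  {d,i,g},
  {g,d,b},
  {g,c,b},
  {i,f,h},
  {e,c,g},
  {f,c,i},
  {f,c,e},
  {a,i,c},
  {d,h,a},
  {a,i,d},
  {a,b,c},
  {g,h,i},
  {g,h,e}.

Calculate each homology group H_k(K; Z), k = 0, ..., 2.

H_0 ≅ Z,  H_1 ≅ Z ⊕ Z_2,  H_2 = 0.

Order the vertices as a < b < c < d < e < f < g < h < i. Listing each simplex with vertices in this order, K has dimension 2 with simplices:

  0-simplices (9): a, b, c, d, e, f, g, h, i
  1-simplices (27): ab, ac, ad, ae, ah, ai, bc, bd, be, bf, bg, ce, cf, cg, ci, df, dg, dh, di, ef, eg, eh, fh, fi, gh, gi, hi
  2-simplices (18): abc, abe, aci, adh, adi, aeh, bcg, bdf, bdg, bef, cef, ceg, cfi, dfh, dgi, egh, fhi, ghi

Hence C_0 ≅ Z^9, C_1 ≅ Z^27, C_2 ≅ Z^18.

∂_1: C_1 → C_0 sends each edge [p,q] (with p < q) to q − p. For instance
  ∂fh = h − f.
The resulting 9×27 matrix has rank 8, and its Smith normal form has invariant factors (1,1,1,1,1,1,1,1).

Boundary ∂_2: C_2 → C_1 sends each 2-simplex [p,q,r] to [q,r] − [p,r] + [p,q]. For instance
  ∂bcg = cg − bg + bc,
  ∂aci = ci − ai + ac.
This gives a 27×18 integer matrix of rank 18; reducing to Smith normal form yields diagonal entries (1,1,1,1,1,1,1,1,1,1,1,1,1,1,1,1,1,2).

Reading off H_k = ker ∂_k / im ∂_{k+1}:

  H_0: rank C_0 − rank ∂_1 = 9 − 8 = 1, and the invariant factors of ∂_1 are all 1, so H_0 ≅ Z.
  H_1: rank ker ∂_1 − rank ∂_2 = (27 − 8) − 18 = 1, and ∂_2 has invariant factor 2 > 1, so H_1 ≅ Z ⊕ Z_2.
  H_2: rank ker ∂_2 − rank ∂_3 = (18 − 18) − 0 = 0, and there is no ∂_3, so H_2 ≅ 0.

As a check, the Euler characteristic is 9 − 27 + 18 = 0, which agrees with 1 − 1 + 0 = 0.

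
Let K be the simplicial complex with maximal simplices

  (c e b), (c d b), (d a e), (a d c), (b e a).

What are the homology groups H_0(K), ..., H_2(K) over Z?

We work with the vertex ordering a < b < c < d < e. The simplices of K, each written with vertices in increasing order, are:

  0-simplices (5): a, b, c, d, e
  1-simplices (10): ab, ac, ad, ae, bc, bd, be, cd, ce, de
  2-simplices (5): abe, acd, ade, bcd, bce

Hence C_0 ≅ Z^5, C_1 ≅ Z^10, C_2 ≅ Z^5.

Boundary ∂_1: C_1 → C_0 is given by ∂[p,q] = [q] − [p]. For instance
  ∂bd = d − b.
As a 5×10 matrix over Z this has rank 4, with invariant factors (1,1,1,1).

Boundary ∂_2: C_2 → C_1 sends each 2-simplex [p,q,r] to [q,r] − [p,r] + [p,q]. For instance
  ∂acd = cd − ad + ac,
  ∂bcd = cd − bd + bc.
The resulting 10×5 matrix has rank 5, and its Smith normal form has invariant factors (1,1,1,1,1).

Now H_k = ker ∂_k / im ∂_{k+1}, so:

  H_0: rank C_0 − rank ∂_1 = 5 − 4 = 1, and the invariant factors of ∂_1 are all 1, so H_0 = Z.
  H_1: rank ker ∂_1 − rank ∂_2 = (10 − 4) − 5 = 1, and the invariant factors of ∂_2 are all 1, so H_1 = Z.
  H_2: rank ker ∂_2 − rank ∂_3 = (5 − 5) − 0 = 0, and there is no ∂_3, so H_2 = 0.

As a check, the Euler characteristic is 5 − 10 + 5 = 0, which agrees with 1 − 1 + 0 = 0.

H_0 ≅ Z,  H_1 ≅ Z,  H_2 = 0.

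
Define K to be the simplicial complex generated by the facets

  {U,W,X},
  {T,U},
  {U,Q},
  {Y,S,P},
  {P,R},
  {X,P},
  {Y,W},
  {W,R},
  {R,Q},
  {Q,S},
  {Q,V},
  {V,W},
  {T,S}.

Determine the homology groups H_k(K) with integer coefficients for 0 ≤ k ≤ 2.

H_0 ≅ Z,  H_1 ≅ Z^6,  H_2 = 0.

Fix the vertex order P < Q < R < S < T < U < V < W < X < Y and write every simplex with vertices in increasing order. Then dim K = 2 and the simplices of K are:

  0-simplices (10): P, Q, R, S, T, U, V, W, X, Y
  1-simplices (17): PR, PS, PX, PY, QR, QS, QU, QV, RW, ST, SY, TU, UW, UX, VW, WX, WY
  2-simplices (2): PSY, UWX

Hence C_0 ≅ Z^10, C_1 ≅ Z^17, C_2 ≅ Z^2.

The boundary map ∂_1: C_1 → C_0 maps an edge to its endpoints' difference, ∂[p,q] = q − p. For instance
  ∂PS = S − P.
The resulting 10×17 matrix has rank 9, and its Smith normal form has invariant factors (1,1,1,1,1,1,1,1,1).

The boundary map ∂_2: C_2 → C_1 sends each 2-simplex [p,q,r] to [q,r] − [p,r] + [p,q]. For instance
  ∂UWX = WX − UX + UW,
  ∂PSY = SY − PY + PS.
The resulting 17×2 matrix has rank 2, and its Smith normal form has invariant factors (1,1).

Reading off H_k = ker ∂_k / im ∂_{k+1}:

  H_0: rank C_0 − rank ∂_1 = 10 − 9 = 1, and the invariant factors of ∂_1 are all 1, so H_0 = Z.
  H_1: rank ker ∂_1 − rank ∂_2 = (17 − 9) − 2 = 6, and the invariant factors of ∂_2 are all 1, so H_1 = Z^6.
  H_2: rank ker ∂_2 − rank ∂_3 = (2 − 2) − 0 = 0, and there is no ∂_3, so H_2 = 0.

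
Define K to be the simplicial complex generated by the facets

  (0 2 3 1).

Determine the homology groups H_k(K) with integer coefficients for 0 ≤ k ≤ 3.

Fix the vertex order 0 < 1 < 2 < 3 and write every simplex with vertices in increasing order. Then dim K = 3 and the simplices of K are:

  0-simplices (4): [0], [1], [2], [3]
  1-simplices (6): [0,1], [0,2], [0,3], [1,2], [1,3], [2,3]
  2-simplices (4): [0,1,2], [0,1,3], [0,2,3], [1,2,3]
  3-simplices (1): [0,1,2,3]

giving chain groups C_0 ≅ Z^4, C_1 ≅ Z^6, C_2 ≅ Z^4, C_3 ≅ Z^1.

The boundary map ∂_1: C_1 → C_0 maps an edge to its endpoints' difference, ∂[p,q] = q − p.
The resulting 4×6 matrix has rank 3, and its Smith normal form has invariant factors (1,1,1).

∂_2: C_2 → C_1 maps a triangle to the signed sum of its edges. For instance
  ∂[0,1,3] = [1,3] − [0,3] + [0,1],
  ∂[0,2,3] = [2,3] − [0,3] + [0,2].
This gives a 6×4 integer matrix of rank 3; reducing to Smith normal form yields diagonal entries (1,1,1).

∂_3: C_3 → C_2 sends each 3-simplex σ to the alternating sum Σ_i (−1)^i (σ with its i-th vertex removed). For instance
  ∂[0,1,2,3] = [1,2,3] − [0,2,3] + [0,1,3] − [0,1,2].
As a 4×1 matrix over Z this has rank 1, with invariant factors (1).

From H_k ≅ ker(∂_k) / im(∂_{k+1}) we obtain:

  H_0: rank C_0 − rank ∂_1 = 4 − 3 = 1, and the invariant factors of ∂_1 are all 1, so H_0 = Z.
  H_1: rank ker ∂_1 − rank ∂_2 = (6 − 3) − 3 = 0, and the invariant factors of ∂_2 are all 1, so H_1 = 0.
  H_2: rank ker ∂_2 − rank ∂_3 = (4 − 3) − 1 = 0, and the invariant factors of ∂_3 are all 1, so H_2 = 0.
  H_3: rank ker ∂_3 − rank ∂_4 = (1 − 1) − 0 = 0, and there is no ∂_4, so H_3 = 0.

H_0 ≅ Z,  H_1 = 0,  H_2 = 0,  H_3 = 0.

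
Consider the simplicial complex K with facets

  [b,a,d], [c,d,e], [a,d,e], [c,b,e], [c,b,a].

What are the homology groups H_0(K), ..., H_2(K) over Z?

Fix the vertex order a < b < c < d < e and write every simplex with vertices in increasing order. Then dim K = 2 and the simplices of K are:

  0-simplices (5): a, b, c, d, e
  1-simplices (10): ab, ac, ad, ae, bc, bd, be, cd, ce, de
  2-simplices (5): abc, abd, ade, bce, cde

Hence C_0 ≅ Z^5, C_1 ≅ Z^10, C_2 ≅ Z^5.

Boundary ∂_1: C_1 → C_0 sends each edge [p,q] (with p < q) to q − p. For instance
  ∂be = e − b.
The resulting 5×10 matrix has rank 4, and its Smith normal form has invariant factors (1,1,1,1).

Boundary ∂_2: C_2 → C_1 maps a triangle to the signed sum of its edges. For instance
  ∂cde = de − ce + cd,
  ∂abc = bc − ac + ab.
The resulting 10×5 matrix has rank 5, and its Smith normal form has invariant factors (1,1,1,1,1).

Computing H_k = (kernel of ∂_k) / (image of ∂_{k+1}):

  H_0: rank C_0 − rank ∂_1 = 5 − 4 = 1, and the invariant factors of ∂_1 are all 1, so H_0 ≅ Z.
  H_1: rank ker ∂_1 − rank ∂_2 = (10 − 4) − 5 = 1, and the invariant factors of ∂_2 are all 1, so H_1 ≅ Z.
  H_2: rank ker ∂_2 − rank ∂_3 = (5 − 5) − 0 = 0, and there is no ∂_3, so H_2 ≅ 0.

As a check, the Euler characteristic is 5 − 10 + 5 = 0, which agrees with 1 − 1 + 0 = 0.

H_0 = Z,  H_1 = Z,  H_2 = 0.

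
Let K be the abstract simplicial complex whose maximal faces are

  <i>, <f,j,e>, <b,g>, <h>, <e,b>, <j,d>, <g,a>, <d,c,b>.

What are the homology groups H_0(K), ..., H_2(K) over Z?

K has 10 vertices, 10 edges, 2 triangles.
rank ∂_0 = 0, rank ∂_1 = 7 ⇒ b_0 = 10 − 0 − 7 = 3; all invariant factors of ∂_1 are 1 so no torsion. So H_0 = Z^3.
rank ∂_1 = 7, rank ∂_2 = 2 ⇒ b_1 = 10 − 7 − 2 = 1; all invariant factors of ∂_2 are 1 so no torsion. So H_1 = Z.
rank ∂_2 = 2, rank ∂_3 = 0 ⇒ b_2 = 2 − 2 − 0 = 0. So H_2 = 0.

H_0 = Z^3,  H_1 = Z,  H_2 = 0.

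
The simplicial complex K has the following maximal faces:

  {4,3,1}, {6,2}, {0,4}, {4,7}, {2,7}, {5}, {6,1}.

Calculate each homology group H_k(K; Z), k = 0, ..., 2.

H_0 ≅ Z^2,  H_1 ≅ Z,  H_2 = 0.

Take the total order 0 < 1 < 2 < 3 < 4 < 5 < 6 < 7 on the vertex set. Then K (dimension 2) consists of the simplices:

  0-simplices (8): [0], [1], [2], [3], [4], [5], [6], [7]
  1-simplices (8): [0,4], [1,3], [1,4], [1,6], [2,6], [2,7], [3,4], [4,7]
  2-simplices (1): [1,3,4]

Hence C_0 ≅ Z^8, C_1 ≅ Z^8, C_2 ≅ Z^1.

∂_1: C_1 → C_0 is given by ∂[p,q] = [q] − [p]. For instance
  ∂[3,4] = [4] − [3].
As a 8×8 matrix over Z this has rank 6, with invariant factors (1,1,1,1,1,1).

The boundary map ∂_2: C_2 → C_1 maps a triangle to the signed sum of its edges. For instance
  ∂[1,3,4] = [3,4] − [1,4] + [1,3].
The 8×1 boundary matrix has rank 1 and Smith normal form diag(1).

Now H_k = ker ∂_k / im ∂_{k+1}, so:

  H_0: rank C_0 − rank ∂_1 = 8 − 6 = 2, and the invariant factors of ∂_1 are all 1, so H_0 ≅ Z^2.
  H_1: rank ker ∂_1 − rank ∂_2 = (8 − 6) − 1 = 1, and the invariant factors of ∂_2 are all 1, so H_1 ≅ Z.
  H_2: rank ker ∂_2 − rank ∂_3 = (1 − 1) − 0 = 0, and there is no ∂_3, so H_2 ≅ 0.

As a check, the Euler characteristic is 8 − 8 + 1 = 1, which agrees with 2 − 1 + 0 = 1.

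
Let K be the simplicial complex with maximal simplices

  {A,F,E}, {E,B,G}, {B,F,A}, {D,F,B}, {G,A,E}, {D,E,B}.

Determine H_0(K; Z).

Order the vertices as A < B < D < E < F < G. Listing each simplex with vertices in this order, K has dimension 2 with simplices:

  0-simplices (6): A, B, D, E, F, G
  1-simplices (12): AB, AE, AF, AG, BD, BE, BF, BG, DE, DF, EF, EG
  2-simplices (6): ABF, AEF, AEG, BDE, BDF, BEG

giving chain groups C_0 ≅ Z^6, C_1 ≅ Z^12, C_2 ≅ Z^6.

∂_1: C_1 → C_0 is given by ∂[p,q] = [q] − [p].
The resulting 6×12 matrix has rank 5, and its Smith normal form has invariant factors (1,1,1,1,1).

Boundary ∂_2: C_2 → C_1 maps a triangle to the signed sum of its edges. For instance
  ∂AEG = EG − AG + AE,
  ∂BDF = DF − BF + BD.
The resulting 12×6 matrix has rank 6, and its Smith normal form has invariant factors (1,1,1,1,1,1).

Reading off H_k = ker ∂_k / im ∂_{k+1}:

  H_0: rank C_0 − rank ∂_1 = 6 − 5 = 1, and the invariant factors of ∂_1 are all 1, so H_0 = Z.

(K is a triangulation of the cylinder S^1 x I.)

H_0 ≅ Z.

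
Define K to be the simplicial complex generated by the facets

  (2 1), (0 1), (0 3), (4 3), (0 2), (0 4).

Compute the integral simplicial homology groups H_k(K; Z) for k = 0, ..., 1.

H_0 ≅ Z,  H_1 ≅ Z^2.

Take the total order 0 < 1 < 2 < 3 < 4 on the vertex set. Then K (dimension 1) consists of the simplices:

  0-simplices (5): [0], [1], [2], [3], [4]
  1-simplices (6): [0,1], [0,2], [0,3], [0,4], [1,2], [3,4]

giving chain groups C_0 ≅ Z^5, C_1 ≅ Z^6.

Boundary ∂_1: C_1 → C_0 is given by ∂[p,q] = [q] − [p]. For instance
  ∂[1,2] = [2] − [1].
As a 5×6 matrix over Z this has rank 4, with invariant factors (1,1,1,1).

Now H_k = ker ∂_k / im ∂_{k+1}, so:

  H_0: rank C_0 − rank ∂_1 = 5 − 4 = 1, and the invariant factors of ∂_1 are all 1, so H_0 = Z.
  H_1: rank ker ∂_1 − rank ∂_2 = (6 − 4) − 0 = 2, and there is no ∂_2, so H_1 = Z^2.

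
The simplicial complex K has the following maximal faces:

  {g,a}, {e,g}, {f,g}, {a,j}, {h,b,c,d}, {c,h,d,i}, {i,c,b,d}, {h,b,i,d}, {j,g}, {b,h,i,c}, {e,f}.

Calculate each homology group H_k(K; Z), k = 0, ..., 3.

H_0 ≅ Z^2,  H_1 ≅ Z^2,  H_2 = 0,  H_3 ≅ Z.

Take the total order a < b < c < d < e < f < g < h < i < j on the vertex set. Then K (dimension 3) consists of the simplices:

  0-simplices (10): a, b, c, d, e, f, g, h, i, j
  1-simplices (16): ag, aj, bc, bd, bh, bi, cd, ch, ci, dh, di, ef, eg, fg, gj, hi
  2-simplices (10): bcd, bch, bci, bdh, bdi, bhi, cdh, cdi, chi, dhi
  3-simplices (5): bcdh, bcdi, bchi, bdhi, cdhi

giving chain groups C_0 ≅ Z^10, C_1 ≅ Z^16, C_2 ≅ Z^10, C_3 ≅ Z^5.

Boundary ∂_1: C_1 → C_0 is given by ∂[p,q] = [q] − [p]. For instance
  ∂dh = h − d.
The 10×16 boundary matrix has rank 8 and Smith normal form diag(1,1,1,1,1,1,1,1).

The boundary map ∂_2: C_2 → C_1 maps a triangle to the signed sum of its edges. For instance
  ∂bdh = dh − bh + bd,
  ∂cdi = di − ci + cd.
The resulting 16×10 matrix has rank 6, and its Smith normal form has invariant factors (1,1,1,1,1,1).

∂_3: C_3 → C_2 sends each 3-simplex σ to the alternating sum Σ_i (−1)^i (σ with its i-th vertex removed). For instance
  ∂bcdh = cdh − bdh + bch − bcd,
  ∂bdhi = dhi − bhi + bdi − bdh.
The resulting 10×5 matrix has rank 4, and its Smith normal form has invariant factors (1,1,1,1).

From H_k ≅ ker(∂_k) / im(∂_{k+1}) we obtain:

  H_0: rank C_0 − rank ∂_1 = 10 − 8 = 2, and the invariant factors of ∂_1 are all 1, so H_0 ≅ Z^2.
  H_1: rank ker ∂_1 − rank ∂_2 = (16 − 8) − 6 = 2, and the invariant factors of ∂_2 are all 1, so H_1 ≅ Z^2.
  H_2: rank ker ∂_2 − rank ∂_3 = (10 − 6) − 4 = 0, and the invariant factors of ∂_3 are all 1, so H_2 ≅ 0.
  H_3: rank ker ∂_3 − rank ∂_4 = (5 − 4) − 0 = 1, and there is no ∂_4, so H_3 ≅ Z.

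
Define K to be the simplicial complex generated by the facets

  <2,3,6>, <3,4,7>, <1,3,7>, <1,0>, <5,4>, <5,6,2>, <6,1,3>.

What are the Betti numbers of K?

b_0 = 1, b_1 = 1, b_2 = 0.

Fix the vertex order 0 < 1 < 2 < 3 < 4 < 5 < 6 < 7 and write every simplex with vertices in increasing order. Then dim K = 2 and the simplices of K are:

  0-simplices (8): [0], [1], [2], [3], [4], [5], [6], [7]
  1-simplices (13): [0,1], [1,3], [1,6], [1,7], [2,3], [2,5], [2,6], [3,4], [3,6], [3,7], [4,5], [4,7], [5,6]
  2-simplices (5): [1,3,6], [1,3,7], [2,3,6], [2,5,6], [3,4,7]

so the chain groups are C_0 ≅ Z^8, C_1 ≅ Z^13, C_2 ≅ Z^5.

The boundary map ∂_1: C_1 → C_0 is given by ∂[p,q] = [q] − [p]. For instance
  ∂[1,6] = [6] − [1].
This gives a 8×13 integer matrix of rank 7; reducing to Smith normal form yields diagonal entries (1,1,1,1,1,1,1).

The boundary map ∂_2: C_2 → C_1 sends each 2-simplex [p,q,r] to [q,r] − [p,r] + [p,q]. For instance
  ∂[1,3,6] = [3,6] − [1,6] + [1,3],
  ∂[2,5,6] = [5,6] − [2,6] + [2,5].
As a 13×5 matrix over Z this has rank 5, with invariant factors (1,1,1,1,1).

Now H_k = ker ∂_k / im ∂_{k+1}, so:

  H_0: rank C_0 − rank ∂_1 = 8 − 7 = 1, and the invariant factors of ∂_1 are all 1, so H_0 ≅ Z.
  H_1: rank ker ∂_1 − rank ∂_2 = (13 − 7) − 5 = 1, and the invariant factors of ∂_2 are all 1, so H_1 ≅ Z.
  H_2: rank ker ∂_2 − rank ∂_3 = (5 − 5) − 0 = 0, and there is no ∂_3, so H_2 ≅ 0.

As a check, the Euler characteristic is 8 − 13 + 5 = 0, which agrees with 1 − 1 + 0 = 0.

Hence the Betti numbers are b_0 = 1, b_1 = 1, b_2 = 0.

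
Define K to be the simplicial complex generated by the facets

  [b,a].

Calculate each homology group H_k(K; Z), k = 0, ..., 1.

H_0 ≅ Z,  H_1 = 0.

Order the vertices as a < b. Listing each simplex with vertices in this order, K has dimension 1 with simplices:

  0-simplices (2): a, b
  1-simplices (1): ab

giving chain groups C_0 ≅ Z^2, C_1 ≅ Z^1.

∂_1: C_1 → C_0 sends each edge [p,q] (with p < q) to q − p. For instance
  ∂ab = b − a.
As a 2×1 matrix over Z this has rank 1, with invariant factors (1).

Reading off H_k = ker ∂_k / im ∂_{k+1}:

  H_0: rank C_0 − rank ∂_1 = 2 − 1 = 1, and the invariant factors of ∂_1 are all 1, so H_0 ≅ Z.
  H_1: rank ker ∂_1 − rank ∂_2 = (1 − 1) − 0 = 0, and there is no ∂_2, so H_1 ≅ 0.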